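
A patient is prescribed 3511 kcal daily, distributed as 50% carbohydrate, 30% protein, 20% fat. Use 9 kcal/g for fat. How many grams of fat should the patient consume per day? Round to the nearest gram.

78 g/day

Fat energy = 20% × 3511 = 702.2 kcal.
At 9 kcal/g: 702.2 ÷ 9 = 78.0222 g.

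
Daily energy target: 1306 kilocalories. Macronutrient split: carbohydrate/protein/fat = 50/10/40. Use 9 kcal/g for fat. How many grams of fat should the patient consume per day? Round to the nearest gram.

58 g/day

Fat energy = 40% × 1306 = 522.4 kcal.
At 9 kcal/g: 522.4 ÷ 9 = 58.0444 g.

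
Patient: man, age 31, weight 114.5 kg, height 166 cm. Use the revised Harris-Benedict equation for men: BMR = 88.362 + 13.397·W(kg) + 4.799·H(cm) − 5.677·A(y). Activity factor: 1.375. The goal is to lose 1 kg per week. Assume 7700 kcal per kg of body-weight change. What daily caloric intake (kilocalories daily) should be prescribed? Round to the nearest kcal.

1984 kilocalories daily

Harris-Benedict: BMR = 88.362 + 13.397(114.5) + 4.799(166) − 5.677(31) = 2242.9655 kcal/day.
TEE = 2242.9655 × 1.375 = 3084.0776 kcal/day.
Required daily deficit = 1 × 7700 ÷ 7 = 1100 kcal/day.
Target intake = 3084.0776 − 1100 = 1984.0776 kcal/day.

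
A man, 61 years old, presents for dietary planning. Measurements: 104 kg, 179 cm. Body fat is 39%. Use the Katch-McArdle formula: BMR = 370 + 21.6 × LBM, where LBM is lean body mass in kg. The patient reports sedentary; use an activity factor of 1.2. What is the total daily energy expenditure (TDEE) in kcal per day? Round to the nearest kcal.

2088 kcal per day

LBM = 104 × (1 − 0.39) = 63.44 kg. Katch-McArdle: BMR = 370 + 21.6 × 63.44 = 1740.304 kcal/day.
TEE = BMR × activity factor = 1740.304 × 1.2 = 2088.3648 kcal/day.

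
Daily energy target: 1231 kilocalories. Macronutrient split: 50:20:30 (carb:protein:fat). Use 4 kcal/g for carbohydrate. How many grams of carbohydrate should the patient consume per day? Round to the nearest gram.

Carbohydrate energy = 50% × 1231 = 615.5 kcal.
At 4 kcal/g: 615.5 ÷ 4 = 153.875 g.

154 g/day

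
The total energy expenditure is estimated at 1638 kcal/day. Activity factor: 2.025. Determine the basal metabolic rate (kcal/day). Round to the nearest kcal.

809 kcal/day

BMR = TEE ÷ activity factor = 1638 ÷ 2.025 = 808.8889 kcal/day.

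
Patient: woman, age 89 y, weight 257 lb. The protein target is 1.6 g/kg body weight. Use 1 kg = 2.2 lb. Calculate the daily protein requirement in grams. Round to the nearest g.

Weight in kg = 257 ÷ 2.2 = 116.8182 kg.
Protein = 1.6 g/kg × 116.8182 kg = 186.9091 g/day.

187 g/day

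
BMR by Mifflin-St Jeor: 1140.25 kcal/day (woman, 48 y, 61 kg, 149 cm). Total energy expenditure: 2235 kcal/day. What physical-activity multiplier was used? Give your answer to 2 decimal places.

1.96

Activity factor = TEE ÷ BMR = 2235 ÷ 1140.25 = 1.96.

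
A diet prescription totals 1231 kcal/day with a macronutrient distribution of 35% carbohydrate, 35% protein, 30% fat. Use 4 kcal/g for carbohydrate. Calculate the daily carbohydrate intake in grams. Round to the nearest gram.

Carbohydrate energy = 35% × 1231 = 430.85 kcal.
At 4 kcal/g: 430.85 ÷ 4 = 107.7125 g.

108 g/day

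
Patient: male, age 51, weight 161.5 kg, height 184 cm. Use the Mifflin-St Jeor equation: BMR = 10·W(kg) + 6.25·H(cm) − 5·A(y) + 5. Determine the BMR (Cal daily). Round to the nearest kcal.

Mifflin-St Jeor (male): BMR = 10(161.5) + 6.25(184) − 5(51) + 5 = 1615 + 1150 − 255 + 5 = 2515 kcal/day.

2515 Cal daily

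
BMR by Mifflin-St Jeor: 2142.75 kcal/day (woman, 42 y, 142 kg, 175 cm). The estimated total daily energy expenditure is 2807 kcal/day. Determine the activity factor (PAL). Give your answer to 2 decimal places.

Activity factor = TEE ÷ BMR = 2807 ÷ 2142.75 = 1.31.

1.31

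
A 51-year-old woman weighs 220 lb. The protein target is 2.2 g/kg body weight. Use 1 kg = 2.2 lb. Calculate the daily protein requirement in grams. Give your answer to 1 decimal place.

220.0 g/day

Weight in kg = 220 ÷ 2.2 = 100 kg.
Protein = 2.2 g/kg × 100 kg = 220 g/day.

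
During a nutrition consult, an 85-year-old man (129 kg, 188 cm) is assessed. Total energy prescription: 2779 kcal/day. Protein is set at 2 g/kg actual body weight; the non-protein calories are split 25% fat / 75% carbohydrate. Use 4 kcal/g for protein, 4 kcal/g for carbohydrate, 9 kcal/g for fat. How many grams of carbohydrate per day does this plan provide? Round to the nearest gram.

328 g/day

Protein = 2 × 129 = 258 g → 258 × 4 = 1032 kcal.
Non-protein calories = 2779 − 1032 = 1747 kcal.
Fat: 25% × 1747 = 436.75 kcal; carbohydrate: 1310.25 kcal.
Carbohydrate: 1310.25 kcal ÷ 4 kcal/g = 327.5625 g.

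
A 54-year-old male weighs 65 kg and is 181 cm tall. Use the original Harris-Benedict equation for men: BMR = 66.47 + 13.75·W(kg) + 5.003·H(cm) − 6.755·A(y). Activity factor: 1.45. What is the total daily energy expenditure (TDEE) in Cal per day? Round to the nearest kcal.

Harris-Benedict: BMR = 66.47 + 13.75(65) + 5.003(181) − 6.755(54) = 1500.993 kcal/day.
TEE = BMR × activity factor = 1500.993 × 1.45 = 2176.4399 kcal/day.

2176 Cal per day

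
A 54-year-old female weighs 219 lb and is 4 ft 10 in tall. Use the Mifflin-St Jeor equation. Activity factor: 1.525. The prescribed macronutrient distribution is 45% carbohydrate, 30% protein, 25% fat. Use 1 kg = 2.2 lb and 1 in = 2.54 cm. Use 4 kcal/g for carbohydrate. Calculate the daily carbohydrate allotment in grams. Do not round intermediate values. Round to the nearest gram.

Convert to metric: weight = 219 ÷ 2.2 = 99.5455 kg; height = (4×12 + 10) × 2.54 = 58 × 2.54 = 147.32 cm.
Mifflin-St Jeor (female): BMR = 10(99.5455) + 6.25(147.32) − 5(54) − 161 = 995.4545 + 920.75 − 270 − 161 = 1485.2045 kcal/day.
TEE = 1485.2045 × 1.525 = 2264.9369 kcal/day.
Carbohydrate energy = 45% × 2264.9369 = 1019.2216 kcal.
Carbohydrate = 1019.2216 ÷ 4 kcal/g = 254.8054 g.

255 g/day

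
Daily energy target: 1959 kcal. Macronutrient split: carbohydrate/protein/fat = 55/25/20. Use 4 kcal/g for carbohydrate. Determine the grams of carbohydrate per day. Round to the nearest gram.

Carbohydrate energy = 55% × 1959 = 1077.45 kcal.
At 4 kcal/g: 1077.45 ÷ 4 = 269.3625 g.

269 g/day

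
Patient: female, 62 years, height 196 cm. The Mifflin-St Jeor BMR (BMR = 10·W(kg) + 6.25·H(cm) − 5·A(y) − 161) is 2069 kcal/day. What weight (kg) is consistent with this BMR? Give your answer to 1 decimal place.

2069 = 10·W + 6.25(196) − 5(62) − 161
10·W = 2069 − 754 = 1315, so W = 131.5 kg.

131.5 kg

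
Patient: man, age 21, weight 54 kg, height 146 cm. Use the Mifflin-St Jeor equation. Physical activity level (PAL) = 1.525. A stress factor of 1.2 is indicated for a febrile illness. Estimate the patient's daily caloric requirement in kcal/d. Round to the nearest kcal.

2475 kcal/d

Mifflin-St Jeor (male): BMR = 10(54) + 6.25(146) − 5(21) + 5 = 540 + 912.5 − 105 + 5 = 1352.5 kcal/day.
TEE = BMR × activity factor = 1352.5 × 1.525 = 2062.5625 kcal/day.
Apply stress factor: 2062.5625 × 1.2 = 2475.075 kcal/day.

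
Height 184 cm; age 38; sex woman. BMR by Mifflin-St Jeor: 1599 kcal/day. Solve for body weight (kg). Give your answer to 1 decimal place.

1599 = 10·W + 6.25(184) − 5(38) − 161
10·W = 1599 − 799 = 800, so W = 80 kg.

80.0 kg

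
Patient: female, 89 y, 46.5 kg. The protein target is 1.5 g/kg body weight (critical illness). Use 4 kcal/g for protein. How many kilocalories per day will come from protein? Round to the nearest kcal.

Protein = 1.5 g/kg × 46.5 kg = 69.75 g/day.
Protein energy = 69.75 g × 4 kcal/g = 279 kcal/day.

279 kcal/day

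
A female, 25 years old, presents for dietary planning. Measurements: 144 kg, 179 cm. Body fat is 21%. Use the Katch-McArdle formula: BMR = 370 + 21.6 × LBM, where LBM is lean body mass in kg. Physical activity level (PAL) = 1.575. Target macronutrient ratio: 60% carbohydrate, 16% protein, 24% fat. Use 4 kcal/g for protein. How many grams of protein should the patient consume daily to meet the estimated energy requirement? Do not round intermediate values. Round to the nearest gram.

LBM = 144 × (1 − 0.21) = 113.76 kg. Katch-McArdle: BMR = 370 + 21.6 × 113.76 = 2827.216 kcal/day.
TEE = 2827.216 × 1.575 = 4452.8652 kcal/day.
Protein energy = 16% × 4452.8652 = 712.4584 kcal.
Protein = 712.4584 ÷ 4 kcal/g = 178.1146 g.

178 g/day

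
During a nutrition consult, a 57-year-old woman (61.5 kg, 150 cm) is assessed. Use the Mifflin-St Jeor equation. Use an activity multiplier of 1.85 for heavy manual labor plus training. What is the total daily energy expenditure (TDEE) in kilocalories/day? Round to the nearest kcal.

Mifflin-St Jeor (female): BMR = 10(61.5) + 6.25(150) − 5(57) − 161 = 615 + 937.5 − 285 − 161 = 1106.5 kcal/day.
TEE = BMR × activity factor = 1106.5 × 1.85 = 2047.025 kcal/day.

2047 kilocalories/day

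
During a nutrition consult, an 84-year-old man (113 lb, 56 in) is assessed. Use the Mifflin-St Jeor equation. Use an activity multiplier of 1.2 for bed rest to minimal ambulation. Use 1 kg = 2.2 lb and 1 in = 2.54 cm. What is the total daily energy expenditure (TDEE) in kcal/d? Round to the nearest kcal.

Convert to metric: weight = 113 ÷ 2.2 = 51.3636 kg; height = 56 × 2.54 = 142.24 cm.
Mifflin-St Jeor (male): BMR = 10(51.3636) + 6.25(142.24) − 5(84) + 5 = 513.6364 + 889 − 420 + 5 = 987.6364 kcal/day.
TEE = BMR × activity factor = 987.6364 × 1.2 = 1185.1636 kcal/day.

1185 kcal/d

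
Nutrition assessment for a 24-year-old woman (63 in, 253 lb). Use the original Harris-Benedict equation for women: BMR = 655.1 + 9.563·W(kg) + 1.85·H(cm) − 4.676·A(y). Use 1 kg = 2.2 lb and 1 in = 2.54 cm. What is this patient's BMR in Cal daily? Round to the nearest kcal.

1939 Cal daily

Convert to metric: weight = 253 ÷ 2.2 = 115 kg; height = 63 × 2.54 = 160.02 cm.
Harris-Benedict: BMR = 655.1 + 9.563(115) + 1.85(160.02) − 4.676(24) = 1938.658 kcal/day.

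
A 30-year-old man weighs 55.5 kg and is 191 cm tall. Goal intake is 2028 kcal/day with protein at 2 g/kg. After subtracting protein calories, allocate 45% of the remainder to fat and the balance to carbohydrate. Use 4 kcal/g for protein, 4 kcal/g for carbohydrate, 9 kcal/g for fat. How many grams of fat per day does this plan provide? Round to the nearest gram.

Protein = 2 × 55.5 = 111 g → 111 × 4 = 444 kcal.
Non-protein calories = 2028 − 444 = 1584 kcal.
Fat: 45% × 1584 = 712.8 kcal; carbohydrate: 871.2 kcal.
Fat: 712.8 kcal ÷ 9 kcal/g = 79.2 g.

79 g/day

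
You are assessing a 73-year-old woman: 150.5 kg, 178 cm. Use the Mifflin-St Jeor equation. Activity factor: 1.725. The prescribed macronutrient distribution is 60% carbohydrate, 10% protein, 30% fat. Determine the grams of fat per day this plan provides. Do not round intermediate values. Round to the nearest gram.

Mifflin-St Jeor (female): BMR = 10(150.5) + 6.25(178) − 5(73) − 161 = 1505 + 1112.5 − 365 − 161 = 2091.5 kcal/day.
TEE = 2091.5 × 1.725 = 3607.8375 kcal/day.
Fat energy = 30% × 3607.8375 = 1082.3513 kcal.
Fat = 1082.3513 ÷ 9 kcal/g = 120.2613 g.

120 g/day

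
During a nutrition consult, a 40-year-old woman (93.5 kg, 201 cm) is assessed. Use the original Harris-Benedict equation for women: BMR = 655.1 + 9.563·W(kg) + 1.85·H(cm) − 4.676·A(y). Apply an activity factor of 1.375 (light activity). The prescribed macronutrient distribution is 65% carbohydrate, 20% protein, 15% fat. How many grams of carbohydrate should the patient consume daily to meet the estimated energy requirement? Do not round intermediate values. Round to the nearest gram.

387 g/day

Harris-Benedict: BMR = 655.1 + 9.563(93.5) + 1.85(201) − 4.676(40) = 1734.0505 kcal/day.
TEE = 1734.0505 × 1.375 = 2384.3194 kcal/day.
Carbohydrate energy = 65% × 2384.3194 = 1549.8076 kcal.
Carbohydrate = 1549.8076 ÷ 4 kcal/g = 387.4519 g.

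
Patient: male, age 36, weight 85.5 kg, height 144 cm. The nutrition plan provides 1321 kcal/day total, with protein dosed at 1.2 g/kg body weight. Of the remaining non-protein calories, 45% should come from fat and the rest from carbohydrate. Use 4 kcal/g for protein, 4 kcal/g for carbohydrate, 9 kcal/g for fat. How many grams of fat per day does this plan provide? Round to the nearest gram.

Protein = 1.2 × 85.5 = 102.6 g → 102.6 × 4 = 410.4 kcal.
Non-protein calories = 1321 − 410.4 = 910.6 kcal.
Fat: 45% × 910.6 = 409.77 kcal; carbohydrate: 500.83 kcal.
Fat: 409.77 kcal ÷ 9 kcal/g = 45.53 g.

46 g/day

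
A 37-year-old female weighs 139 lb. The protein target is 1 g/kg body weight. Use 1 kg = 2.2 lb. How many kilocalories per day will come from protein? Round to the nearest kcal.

253 kcal/day

Weight in kg = 139 ÷ 2.2 = 63.1818 kg.
Protein = 1 g/kg × 63.1818 kg = 63.1818 g/day.
Protein energy = 63.1818 g × 4 kcal/g = 252.7273 kcal/day.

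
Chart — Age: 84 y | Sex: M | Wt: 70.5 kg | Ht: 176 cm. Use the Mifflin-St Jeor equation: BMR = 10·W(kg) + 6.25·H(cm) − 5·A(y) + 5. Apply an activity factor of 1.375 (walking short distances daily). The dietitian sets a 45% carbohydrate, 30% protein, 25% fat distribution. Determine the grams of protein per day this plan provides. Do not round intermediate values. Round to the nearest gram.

Mifflin-St Jeor (male): BMR = 10(70.5) + 6.25(176) − 5(84) + 5 = 705 + 1100 − 420 + 5 = 1390 kcal/day.
TEE = 1390 × 1.375 = 1911.25 kcal/day.
Protein energy = 30% × 1911.25 = 573.375 kcal.
Protein = 573.375 ÷ 4 kcal/g = 143.3438 g.

143 g/day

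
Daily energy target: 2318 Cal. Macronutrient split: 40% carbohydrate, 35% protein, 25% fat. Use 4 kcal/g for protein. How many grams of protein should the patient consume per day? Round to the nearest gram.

Protein energy = 35% × 2318 = 811.3 kcal.
At 4 kcal/g: 811.3 ÷ 4 = 202.825 g.

203 g/day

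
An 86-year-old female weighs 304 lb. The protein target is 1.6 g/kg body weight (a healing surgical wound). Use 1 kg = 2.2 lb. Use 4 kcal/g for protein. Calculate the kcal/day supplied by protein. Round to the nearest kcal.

884 kcal/day

Weight in kg = 304 ÷ 2.2 = 138.1818 kg.
Protein = 1.6 g/kg × 138.1818 kg = 221.0909 g/day.
Protein energy = 221.0909 g × 4 kcal/g = 884.3636 kcal/day.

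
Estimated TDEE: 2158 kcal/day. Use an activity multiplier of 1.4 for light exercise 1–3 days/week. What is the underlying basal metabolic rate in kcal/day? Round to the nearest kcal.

BMR = TEE ÷ activity factor = 2158 ÷ 1.4 = 1541.4286 kcal/day.

1541 kcal/day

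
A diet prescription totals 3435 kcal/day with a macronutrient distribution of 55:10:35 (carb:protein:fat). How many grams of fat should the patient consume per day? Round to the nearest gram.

134 g/day

Fat energy = 35% × 3435 = 1202.25 kcal.
At 9 kcal/g: 1202.25 ÷ 9 = 133.5833 g.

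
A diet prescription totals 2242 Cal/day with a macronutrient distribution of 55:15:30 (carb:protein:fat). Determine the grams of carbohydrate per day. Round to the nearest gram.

Carbohydrate energy = 55% × 2242 = 1233.1 kcal.
At 4 kcal/g: 1233.1 ÷ 4 = 308.275 g.

308 g/day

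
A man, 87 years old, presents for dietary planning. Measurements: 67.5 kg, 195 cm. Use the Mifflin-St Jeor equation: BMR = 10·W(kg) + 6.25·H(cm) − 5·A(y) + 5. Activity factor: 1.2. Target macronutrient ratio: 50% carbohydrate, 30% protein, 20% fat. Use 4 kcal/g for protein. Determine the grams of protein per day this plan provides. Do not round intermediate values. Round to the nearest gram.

132 g/day

Mifflin-St Jeor (male): BMR = 10(67.5) + 6.25(195) − 5(87) + 5 = 675 + 1218.75 − 435 + 5 = 1463.75 kcal/day.
TEE = 1463.75 × 1.2 = 1756.5 kcal/day.
Protein energy = 30% × 1756.5 = 526.95 kcal.
Protein = 526.95 ÷ 4 kcal/g = 131.7375 g.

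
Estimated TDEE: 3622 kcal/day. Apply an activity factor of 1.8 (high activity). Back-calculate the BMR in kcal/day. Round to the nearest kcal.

BMR = TEE ÷ activity factor = 3622 ÷ 1.8 = 2012.2222 kcal/day.

2012 kcal/day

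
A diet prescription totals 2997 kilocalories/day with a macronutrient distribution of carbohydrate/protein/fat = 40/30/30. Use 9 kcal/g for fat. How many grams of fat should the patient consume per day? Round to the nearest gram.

100 g/day

Fat energy = 30% × 2997 = 899.1 kcal.
At 9 kcal/g: 899.1 ÷ 9 = 99.9 g.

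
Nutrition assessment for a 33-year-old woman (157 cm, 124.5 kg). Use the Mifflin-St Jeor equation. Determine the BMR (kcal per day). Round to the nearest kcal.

Mifflin-St Jeor (female): BMR = 10(124.5) + 6.25(157) − 5(33) − 161 = 1245 + 981.25 − 165 − 161 = 1900.25 kcal/day.

1900 kcal per day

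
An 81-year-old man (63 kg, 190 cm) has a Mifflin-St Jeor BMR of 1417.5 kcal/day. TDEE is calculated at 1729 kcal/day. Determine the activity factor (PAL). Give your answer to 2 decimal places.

1.22

Activity factor = TEE ÷ BMR = 1729 ÷ 1417.5 = 1.22.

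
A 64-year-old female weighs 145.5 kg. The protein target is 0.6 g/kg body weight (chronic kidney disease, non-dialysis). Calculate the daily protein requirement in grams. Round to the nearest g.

Protein = 0.6 g/kg × 145.5 kg = 87.3 g/day.

87 g/day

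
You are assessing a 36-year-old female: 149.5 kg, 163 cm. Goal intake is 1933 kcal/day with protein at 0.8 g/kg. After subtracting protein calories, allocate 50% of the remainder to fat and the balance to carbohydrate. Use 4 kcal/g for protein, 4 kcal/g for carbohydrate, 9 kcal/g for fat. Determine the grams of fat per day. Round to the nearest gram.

81 g/day

Protein = 0.8 × 149.5 = 119.6 g → 119.6 × 4 = 478.4 kcal.
Non-protein calories = 1933 − 478.4 = 1454.6 kcal.
Fat: 50% × 1454.6 = 727.3 kcal; carbohydrate: 727.3 kcal.
Fat: 727.3 kcal ÷ 9 kcal/g = 80.8111 g.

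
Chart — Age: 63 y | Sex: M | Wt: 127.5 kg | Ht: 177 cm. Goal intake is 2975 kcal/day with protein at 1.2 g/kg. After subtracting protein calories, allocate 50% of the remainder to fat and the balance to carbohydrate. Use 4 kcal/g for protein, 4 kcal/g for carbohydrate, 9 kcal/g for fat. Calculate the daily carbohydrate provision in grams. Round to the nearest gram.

Protein = 1.2 × 127.5 = 153 g → 153 × 4 = 612 kcal.
Non-protein calories = 2975 − 612 = 2363 kcal.
Fat: 50% × 2363 = 1181.5 kcal; carbohydrate: 1181.5 kcal.
Carbohydrate: 1181.5 kcal ÷ 4 kcal/g = 295.375 g.

295 g/day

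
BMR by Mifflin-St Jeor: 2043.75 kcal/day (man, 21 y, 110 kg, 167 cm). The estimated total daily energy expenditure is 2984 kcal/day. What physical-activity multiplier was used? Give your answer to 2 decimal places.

Activity factor = TEE ÷ BMR = 2984 ÷ 2043.75 = 1.46.

1.46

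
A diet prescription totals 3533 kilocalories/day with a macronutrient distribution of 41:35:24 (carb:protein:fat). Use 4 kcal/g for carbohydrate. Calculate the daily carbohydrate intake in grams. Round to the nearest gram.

362 g/day

Carbohydrate energy = 41% × 3533 = 1448.53 kcal.
At 4 kcal/g: 1448.53 ÷ 4 = 362.1325 g.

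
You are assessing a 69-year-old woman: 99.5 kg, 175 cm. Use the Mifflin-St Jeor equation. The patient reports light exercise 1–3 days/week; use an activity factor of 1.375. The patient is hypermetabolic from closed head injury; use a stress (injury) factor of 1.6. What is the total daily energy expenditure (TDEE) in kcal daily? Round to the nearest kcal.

3482 kcal daily

Mifflin-St Jeor (female): BMR = 10(99.5) + 6.25(175) − 5(69) − 161 = 995 + 1093.75 − 345 − 161 = 1582.75 kcal/day.
TEE = BMR × activity factor = 1582.75 × 1.375 = 2176.2813 kcal/day.
Apply stress factor: 2176.2813 × 1.6 = 3482.05 kcal/day.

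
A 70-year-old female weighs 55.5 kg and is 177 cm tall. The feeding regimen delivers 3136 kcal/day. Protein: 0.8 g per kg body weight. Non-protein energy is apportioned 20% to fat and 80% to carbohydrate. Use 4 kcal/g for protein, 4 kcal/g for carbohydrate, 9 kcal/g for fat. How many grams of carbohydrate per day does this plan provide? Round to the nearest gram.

592 g/day

Protein = 0.8 × 55.5 = 44.4 g → 44.4 × 4 = 177.6 kcal.
Non-protein calories = 3136 − 177.6 = 2958.4 kcal.
Fat: 20% × 2958.4 = 591.68 kcal; carbohydrate: 2366.72 kcal.
Carbohydrate: 2366.72 kcal ÷ 4 kcal/g = 591.68 g.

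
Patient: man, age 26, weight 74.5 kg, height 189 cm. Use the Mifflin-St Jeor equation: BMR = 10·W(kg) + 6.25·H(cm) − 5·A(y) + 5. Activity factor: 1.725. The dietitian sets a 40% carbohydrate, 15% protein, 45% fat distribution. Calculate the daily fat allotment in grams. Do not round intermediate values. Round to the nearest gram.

Mifflin-St Jeor (male): BMR = 10(74.5) + 6.25(189) − 5(26) + 5 = 745 + 1181.25 − 130 + 5 = 1801.25 kcal/day.
TEE = 1801.25 × 1.725 = 3107.1563 kcal/day.
Fat energy = 45% × 3107.1563 = 1398.2203 kcal.
Fat = 1398.2203 ÷ 9 kcal/g = 155.3578 g.

155 g/day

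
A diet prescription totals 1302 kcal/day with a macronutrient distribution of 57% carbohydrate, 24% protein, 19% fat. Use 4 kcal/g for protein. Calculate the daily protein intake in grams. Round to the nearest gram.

Protein energy = 24% × 1302 = 312.48 kcal.
At 4 kcal/g: 312.48 ÷ 4 = 78.12 g.

78 g/day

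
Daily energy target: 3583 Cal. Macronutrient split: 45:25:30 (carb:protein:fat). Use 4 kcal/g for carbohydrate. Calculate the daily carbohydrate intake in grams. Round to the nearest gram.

Carbohydrate energy = 45% × 3583 = 1612.35 kcal.
At 4 kcal/g: 1612.35 ÷ 4 = 403.0875 g.

403 g/day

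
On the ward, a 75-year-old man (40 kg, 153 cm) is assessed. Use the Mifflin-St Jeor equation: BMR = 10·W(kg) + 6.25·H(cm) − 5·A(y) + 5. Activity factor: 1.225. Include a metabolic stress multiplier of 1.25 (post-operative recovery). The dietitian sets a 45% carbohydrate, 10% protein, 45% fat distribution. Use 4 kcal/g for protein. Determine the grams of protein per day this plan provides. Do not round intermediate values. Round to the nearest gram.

38 g/day

Mifflin-St Jeor (male): BMR = 10(40) + 6.25(153) − 5(75) + 5 = 400 + 956.25 − 375 + 5 = 986.25 kcal/day.
TEE = 986.25 × 1.225 = 1208.1563 kcal/day.
With stress factor 1.25: 1208.1563 × 1.25 = 1510.1953 kcal/day.
Protein energy = 10% × 1510.1953 = 151.0195 kcal.
Protein = 151.0195 ÷ 4 kcal/g = 37.7549 g.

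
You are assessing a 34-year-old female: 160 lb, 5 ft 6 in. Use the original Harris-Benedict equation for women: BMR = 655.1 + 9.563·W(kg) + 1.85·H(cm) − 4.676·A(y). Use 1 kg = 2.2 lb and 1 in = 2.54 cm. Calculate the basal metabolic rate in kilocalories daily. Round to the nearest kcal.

Convert to metric: weight = 160 ÷ 2.2 = 72.7273 kg; height = (5×12 + 6) × 2.54 = 66 × 2.54 = 167.64 cm.
Harris-Benedict: BMR = 655.1 + 9.563(72.7273) + 1.85(167.64) − 4.676(34) = 1501.7409 kcal/day.

1502 kilocalories daily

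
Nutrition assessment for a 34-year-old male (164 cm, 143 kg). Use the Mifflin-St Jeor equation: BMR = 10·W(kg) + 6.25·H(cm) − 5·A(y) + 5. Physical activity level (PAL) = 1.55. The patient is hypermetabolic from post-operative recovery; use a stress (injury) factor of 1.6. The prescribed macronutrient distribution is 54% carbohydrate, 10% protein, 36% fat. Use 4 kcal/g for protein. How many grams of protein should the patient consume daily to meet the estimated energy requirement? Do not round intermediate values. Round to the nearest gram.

142 g/day

Mifflin-St Jeor (male): BMR = 10(143) + 6.25(164) − 5(34) + 5 = 1430 + 1025 − 170 + 5 = 2290 kcal/day.
TEE = 2290 × 1.55 = 3549.5 kcal/day.
With stress factor 1.6: 3549.5 × 1.6 = 5679.2 kcal/day.
Protein energy = 10% × 5679.2 = 567.92 kcal.
Protein = 567.92 ÷ 4 kcal/g = 141.98 g.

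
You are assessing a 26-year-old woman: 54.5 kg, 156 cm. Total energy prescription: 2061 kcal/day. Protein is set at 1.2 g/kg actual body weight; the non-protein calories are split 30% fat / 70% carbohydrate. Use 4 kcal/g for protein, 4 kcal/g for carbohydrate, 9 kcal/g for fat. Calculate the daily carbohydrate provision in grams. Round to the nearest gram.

Protein = 1.2 × 54.5 = 65.4 g → 65.4 × 4 = 261.6 kcal.
Non-protein calories = 2061 − 261.6 = 1799.4 kcal.
Fat: 30% × 1799.4 = 539.82 kcal; carbohydrate: 1259.58 kcal.
Carbohydrate: 1259.58 kcal ÷ 4 kcal/g = 314.895 g.

315 g/day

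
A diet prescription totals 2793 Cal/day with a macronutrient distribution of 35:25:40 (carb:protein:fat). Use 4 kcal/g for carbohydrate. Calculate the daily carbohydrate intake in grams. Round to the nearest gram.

Carbohydrate energy = 35% × 2793 = 977.55 kcal.
At 4 kcal/g: 977.55 ÷ 4 = 244.3875 g.

244 g/day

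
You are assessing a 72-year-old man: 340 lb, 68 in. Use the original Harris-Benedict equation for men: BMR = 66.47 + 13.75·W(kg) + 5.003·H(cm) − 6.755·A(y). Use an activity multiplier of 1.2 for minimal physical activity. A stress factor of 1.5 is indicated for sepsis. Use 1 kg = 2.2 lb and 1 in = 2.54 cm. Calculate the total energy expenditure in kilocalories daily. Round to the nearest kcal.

4625 kilocalories daily

Convert to metric: weight = 340 ÷ 2.2 = 154.5455 kg; height = 68 × 2.54 = 172.72 cm.
Harris-Benedict: BMR = 66.47 + 13.75(154.5455) + 5.003(172.72) − 6.755(72) = 2569.2282 kcal/day.
TEE = BMR × activity factor = 2569.2282 × 1.2 = 3083.0738 kcal/day.
Apply stress factor: 3083.0738 × 1.5 = 4624.6107 kcal/day.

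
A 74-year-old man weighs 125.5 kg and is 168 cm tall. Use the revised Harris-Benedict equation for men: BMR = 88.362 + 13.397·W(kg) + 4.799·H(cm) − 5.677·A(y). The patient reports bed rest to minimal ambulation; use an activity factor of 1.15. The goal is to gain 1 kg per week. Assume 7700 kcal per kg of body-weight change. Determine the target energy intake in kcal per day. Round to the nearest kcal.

3579 kcal per day

Harris-Benedict: BMR = 88.362 + 13.397(125.5) + 4.799(168) − 5.677(74) = 2155.8195 kcal/day.
TEE = 2155.8195 × 1.15 = 2479.1924 kcal/day.
Required daily surplus = 1 × 7700 ÷ 7 = 1100 kcal/day.
Target intake = 2479.1924 + 1100 = 3579.1924 kcal/day.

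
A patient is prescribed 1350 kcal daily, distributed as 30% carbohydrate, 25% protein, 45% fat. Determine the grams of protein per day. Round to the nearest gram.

84 g/day

Protein energy = 25% × 1350 = 337.5 kcal.
At 4 kcal/g: 337.5 ÷ 4 = 84.375 g.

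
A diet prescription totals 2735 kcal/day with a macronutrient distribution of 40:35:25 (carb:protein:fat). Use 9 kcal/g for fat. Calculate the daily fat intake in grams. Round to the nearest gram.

Fat energy = 25% × 2735 = 683.75 kcal.
At 9 kcal/g: 683.75 ÷ 9 = 75.9722 g.

76 g/day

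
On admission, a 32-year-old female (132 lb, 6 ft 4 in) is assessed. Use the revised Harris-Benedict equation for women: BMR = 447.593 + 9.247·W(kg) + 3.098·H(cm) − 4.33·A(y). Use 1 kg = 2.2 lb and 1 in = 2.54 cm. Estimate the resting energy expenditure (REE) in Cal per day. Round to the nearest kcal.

1462 Cal per day

Convert to metric: weight = 132 ÷ 2.2 = 60 kg; height = (6×12 + 4) × 2.54 = 76 × 2.54 = 193.04 cm.
Harris-Benedict: BMR = 447.593 + 9.247(60) + 3.098(193.04) − 4.33(32) = 1461.8909 kcal/day.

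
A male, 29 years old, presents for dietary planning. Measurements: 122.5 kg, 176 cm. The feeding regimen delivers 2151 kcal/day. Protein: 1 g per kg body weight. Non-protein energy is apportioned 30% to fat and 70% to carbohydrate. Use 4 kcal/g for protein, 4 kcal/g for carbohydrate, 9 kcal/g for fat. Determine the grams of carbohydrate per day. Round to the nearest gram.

291 g/day

Protein = 1 × 122.5 = 122.5 g → 122.5 × 4 = 490 kcal.
Non-protein calories = 2151 − 490 = 1661 kcal.
Fat: 30% × 1661 = 498.3 kcal; carbohydrate: 1162.7 kcal.
Carbohydrate: 1162.7 kcal ÷ 4 kcal/g = 290.675 g.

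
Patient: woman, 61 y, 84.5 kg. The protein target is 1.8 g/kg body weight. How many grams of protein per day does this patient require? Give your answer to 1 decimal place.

152.1 g/day

Protein = 1.8 g/kg × 84.5 kg = 152.1 g/day.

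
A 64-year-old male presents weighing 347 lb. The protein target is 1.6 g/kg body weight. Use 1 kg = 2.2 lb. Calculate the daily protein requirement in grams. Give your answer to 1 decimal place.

Weight in kg = 347 ÷ 2.2 = 157.7273 kg.
Protein = 1.6 g/kg × 157.7273 kg = 252.3636 g/day.

252.4 g/day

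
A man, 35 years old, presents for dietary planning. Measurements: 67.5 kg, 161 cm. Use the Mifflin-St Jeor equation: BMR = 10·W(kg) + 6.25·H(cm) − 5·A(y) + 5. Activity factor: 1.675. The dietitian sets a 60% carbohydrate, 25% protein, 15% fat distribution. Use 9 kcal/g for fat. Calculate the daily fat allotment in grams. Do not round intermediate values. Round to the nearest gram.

42 g/day

Mifflin-St Jeor (male): BMR = 10(67.5) + 6.25(161) − 5(35) + 5 = 675 + 1006.25 − 175 + 5 = 1511.25 kcal/day.
TEE = 1511.25 × 1.675 = 2531.3438 kcal/day.
Fat energy = 15% × 2531.3438 = 379.7016 kcal.
Fat = 379.7016 ÷ 9 kcal/g = 42.1891 g.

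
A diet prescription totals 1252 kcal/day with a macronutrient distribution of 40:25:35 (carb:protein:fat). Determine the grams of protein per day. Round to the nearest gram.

Protein energy = 25% × 1252 = 313 kcal.
At 4 kcal/g: 313 ÷ 4 = 78.25 g.

78 g/day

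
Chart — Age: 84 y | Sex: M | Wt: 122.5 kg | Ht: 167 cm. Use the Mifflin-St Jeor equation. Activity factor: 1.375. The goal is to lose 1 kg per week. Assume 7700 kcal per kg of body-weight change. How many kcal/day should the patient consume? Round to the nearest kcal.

1449 kcal/day

Mifflin-St Jeor (male): BMR = 10(122.5) + 6.25(167) − 5(84) + 5 = 1225 + 1043.75 − 420 + 5 = 1853.75 kcal/day.
TEE = 1853.75 × 1.375 = 2548.9063 kcal/day.
Required daily deficit = 1 × 7700 ÷ 7 = 1100 kcal/day.
Target intake = 2548.9063 − 1100 = 1448.9063 kcal/day.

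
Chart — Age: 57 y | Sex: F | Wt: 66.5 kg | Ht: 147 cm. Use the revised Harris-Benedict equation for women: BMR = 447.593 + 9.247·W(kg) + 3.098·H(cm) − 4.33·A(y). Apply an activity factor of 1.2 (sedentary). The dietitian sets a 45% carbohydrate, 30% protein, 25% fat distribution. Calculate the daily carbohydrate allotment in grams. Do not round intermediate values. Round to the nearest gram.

172 g/day

Harris-Benedict: BMR = 447.593 + 9.247(66.5) + 3.098(147) − 4.33(57) = 1271.1145 kcal/day.
TEE = 1271.1145 × 1.2 = 1525.3374 kcal/day.
Carbohydrate energy = 45% × 1525.3374 = 686.4018 kcal.
Carbohydrate = 686.4018 ÷ 4 kcal/g = 171.6005 g.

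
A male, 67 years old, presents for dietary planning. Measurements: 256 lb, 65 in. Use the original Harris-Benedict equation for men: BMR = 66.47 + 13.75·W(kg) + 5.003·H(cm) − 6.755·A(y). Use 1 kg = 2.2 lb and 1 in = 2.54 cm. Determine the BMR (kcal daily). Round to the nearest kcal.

2040 kcal daily

Convert to metric: weight = 256 ÷ 2.2 = 116.3636 kg; height = 65 × 2.54 = 165.1 cm.
Harris-Benedict: BMR = 66.47 + 13.75(116.3636) + 5.003(165.1) − 6.755(67) = 2039.8803 kcal/day.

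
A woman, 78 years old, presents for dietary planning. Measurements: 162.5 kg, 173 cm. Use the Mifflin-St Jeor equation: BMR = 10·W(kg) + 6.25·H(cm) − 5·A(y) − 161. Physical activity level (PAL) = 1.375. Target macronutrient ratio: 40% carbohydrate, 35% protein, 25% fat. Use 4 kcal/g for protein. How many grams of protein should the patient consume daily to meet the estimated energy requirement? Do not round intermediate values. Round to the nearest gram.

259 g/day

Mifflin-St Jeor (female): BMR = 10(162.5) + 6.25(173) − 5(78) − 161 = 1625 + 1081.25 − 390 − 161 = 2155.25 kcal/day.
TEE = 2155.25 × 1.375 = 2963.4688 kcal/day.
Protein energy = 35% × 2963.4688 = 1037.2141 kcal.
Protein = 1037.2141 ÷ 4 kcal/g = 259.3035 g.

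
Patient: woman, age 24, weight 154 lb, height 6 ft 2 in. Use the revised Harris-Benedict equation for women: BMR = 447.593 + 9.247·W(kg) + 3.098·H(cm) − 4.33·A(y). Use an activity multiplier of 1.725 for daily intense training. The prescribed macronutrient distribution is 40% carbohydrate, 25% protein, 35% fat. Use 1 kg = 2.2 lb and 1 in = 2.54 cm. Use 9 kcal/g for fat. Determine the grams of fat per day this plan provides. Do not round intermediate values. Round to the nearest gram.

Convert to metric: weight = 154 ÷ 2.2 = 70 kg; height = (6×12 + 2) × 2.54 = 74 × 2.54 = 187.96 cm.
Harris-Benedict: BMR = 447.593 + 9.247(70) + 3.098(187.96) − 4.33(24) = 1573.2631 kcal/day.
TEE = 1573.2631 × 1.725 = 2713.8788 kcal/day.
Fat energy = 35% × 2713.8788 = 949.8576 kcal.
Fat = 949.8576 ÷ 9 kcal/g = 105.5397 g.

106 g/day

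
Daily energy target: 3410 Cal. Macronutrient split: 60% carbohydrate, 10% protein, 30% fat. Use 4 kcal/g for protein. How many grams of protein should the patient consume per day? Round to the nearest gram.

Protein energy = 10% × 3410 = 341 kcal.
At 4 kcal/g: 341 ÷ 4 = 85.25 g.

85 g/day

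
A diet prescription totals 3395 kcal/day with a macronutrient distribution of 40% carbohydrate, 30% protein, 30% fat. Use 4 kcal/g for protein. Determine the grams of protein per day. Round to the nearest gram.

255 g/day

Protein energy = 30% × 3395 = 1018.5 kcal.
At 4 kcal/g: 1018.5 ÷ 4 = 254.625 g.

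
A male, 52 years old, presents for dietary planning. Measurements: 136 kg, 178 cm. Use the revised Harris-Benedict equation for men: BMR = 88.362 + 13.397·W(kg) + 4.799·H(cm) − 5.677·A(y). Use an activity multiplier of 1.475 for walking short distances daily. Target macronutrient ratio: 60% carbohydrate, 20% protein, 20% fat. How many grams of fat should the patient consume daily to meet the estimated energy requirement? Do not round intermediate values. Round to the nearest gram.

Harris-Benedict: BMR = 88.362 + 13.397(136) + 4.799(178) − 5.677(52) = 2469.372 kcal/day.
TEE = 2469.372 × 1.475 = 3642.3237 kcal/day.
Fat energy = 20% × 3642.3237 = 728.4647 kcal.
Fat = 728.4647 ÷ 9 kcal/g = 80.9405 g.

81 g/day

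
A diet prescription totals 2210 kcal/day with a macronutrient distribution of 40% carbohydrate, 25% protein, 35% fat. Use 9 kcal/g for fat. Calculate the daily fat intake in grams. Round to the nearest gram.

86 g/day

Fat energy = 35% × 2210 = 773.5 kcal.
At 9 kcal/g: 773.5 ÷ 9 = 85.9444 g.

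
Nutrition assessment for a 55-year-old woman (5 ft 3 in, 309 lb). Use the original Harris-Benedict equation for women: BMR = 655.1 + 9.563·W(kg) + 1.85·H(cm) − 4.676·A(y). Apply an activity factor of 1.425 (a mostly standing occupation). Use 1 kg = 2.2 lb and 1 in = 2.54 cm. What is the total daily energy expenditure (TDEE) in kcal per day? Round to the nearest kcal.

Convert to metric: weight = 309 ÷ 2.2 = 140.4545 kg; height = (5×12 + 3) × 2.54 = 63 × 2.54 = 160.02 cm.
Harris-Benedict: BMR = 655.1 + 9.563(140.4545) + 1.85(160.02) − 4.676(55) = 2037.1238 kcal/day.
TEE = BMR × activity factor = 2037.1238 × 1.425 = 2902.9014 kcal/day.

2903 kcal per day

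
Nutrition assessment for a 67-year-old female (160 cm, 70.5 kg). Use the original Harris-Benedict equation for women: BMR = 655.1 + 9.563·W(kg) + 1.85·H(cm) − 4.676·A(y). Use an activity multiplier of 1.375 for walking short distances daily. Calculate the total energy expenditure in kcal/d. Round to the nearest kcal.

Harris-Benedict: BMR = 655.1 + 9.563(70.5) + 1.85(160) − 4.676(67) = 1311.9995 kcal/day.
TEE = BMR × activity factor = 1311.9995 × 1.375 = 1803.9993 kcal/day.

1804 kcal/d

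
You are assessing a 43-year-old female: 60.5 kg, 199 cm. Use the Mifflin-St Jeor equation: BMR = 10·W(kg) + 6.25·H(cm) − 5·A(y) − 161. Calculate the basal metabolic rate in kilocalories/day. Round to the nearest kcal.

1473 kilocalories/day

Mifflin-St Jeor (female): BMR = 10(60.5) + 6.25(199) − 5(43) − 161 = 605 + 1243.75 − 215 − 161 = 1472.75 kcal/day.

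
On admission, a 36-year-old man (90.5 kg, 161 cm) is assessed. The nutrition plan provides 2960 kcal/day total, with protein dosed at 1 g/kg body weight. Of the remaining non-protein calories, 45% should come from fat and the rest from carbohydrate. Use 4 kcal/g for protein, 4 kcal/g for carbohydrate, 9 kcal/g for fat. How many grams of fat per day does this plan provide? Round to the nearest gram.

130 g/day

Protein = 1 × 90.5 = 90.5 g → 90.5 × 4 = 362 kcal.
Non-protein calories = 2960 − 362 = 2598 kcal.
Fat: 45% × 2598 = 1169.1 kcal; carbohydrate: 1428.9 kcal.
Fat: 1169.1 kcal ÷ 9 kcal/g = 129.9 g.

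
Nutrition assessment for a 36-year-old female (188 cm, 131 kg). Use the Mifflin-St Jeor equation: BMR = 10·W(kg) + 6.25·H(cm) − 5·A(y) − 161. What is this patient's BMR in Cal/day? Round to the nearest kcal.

2144 Cal/day

Mifflin-St Jeor (female): BMR = 10(131) + 6.25(188) − 5(36) − 161 = 1310 + 1175 − 180 − 161 = 2144 kcal/day.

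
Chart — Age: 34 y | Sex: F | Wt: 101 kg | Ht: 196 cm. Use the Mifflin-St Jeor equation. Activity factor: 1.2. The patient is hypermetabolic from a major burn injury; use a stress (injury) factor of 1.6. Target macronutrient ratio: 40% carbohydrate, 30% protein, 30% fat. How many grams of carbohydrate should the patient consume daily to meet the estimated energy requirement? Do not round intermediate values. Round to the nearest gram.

Mifflin-St Jeor (female): BMR = 10(101) + 6.25(196) − 5(34) − 161 = 1010 + 1225 − 170 − 161 = 1904 kcal/day.
TEE = 1904 × 1.2 = 2284.8 kcal/day.
With stress factor 1.6: 2284.8 × 1.6 = 3655.68 kcal/day.
Carbohydrate energy = 40% × 3655.68 = 1462.272 kcal.
Carbohydrate = 1462.272 ÷ 4 kcal/g = 365.568 g.

366 g/day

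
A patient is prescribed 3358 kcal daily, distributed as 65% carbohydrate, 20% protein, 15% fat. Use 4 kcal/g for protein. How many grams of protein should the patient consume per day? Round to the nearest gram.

Protein energy = 20% × 3358 = 671.6 kcal.
At 4 kcal/g: 671.6 ÷ 4 = 167.9 g.

168 g/day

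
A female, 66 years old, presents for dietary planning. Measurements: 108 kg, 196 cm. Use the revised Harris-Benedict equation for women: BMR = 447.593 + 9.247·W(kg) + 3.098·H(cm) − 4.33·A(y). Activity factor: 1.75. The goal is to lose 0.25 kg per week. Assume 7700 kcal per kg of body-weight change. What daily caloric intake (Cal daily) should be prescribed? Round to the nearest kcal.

2818 Cal daily

Harris-Benedict: BMR = 447.593 + 9.247(108) + 3.098(196) − 4.33(66) = 1767.697 kcal/day.
TEE = 1767.697 × 1.75 = 3093.4698 kcal/day.
Required daily deficit = 0.25 × 7700 ÷ 7 = 275 kcal/day.
Target intake = 3093.4698 − 275 = 2818.4698 kcal/day.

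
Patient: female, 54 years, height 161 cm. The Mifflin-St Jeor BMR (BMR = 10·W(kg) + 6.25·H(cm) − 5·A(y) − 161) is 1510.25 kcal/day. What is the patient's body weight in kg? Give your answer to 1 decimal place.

1510.25 = 10·W + 6.25(161) − 5(54) − 161
10·W = 1510.25 − 575.25 = 935, so W = 93.5 kg.

93.5 kg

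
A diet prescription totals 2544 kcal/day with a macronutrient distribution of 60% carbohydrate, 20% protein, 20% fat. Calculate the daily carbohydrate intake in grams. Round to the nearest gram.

Carbohydrate energy = 60% × 2544 = 1526.4 kcal.
At 4 kcal/g: 1526.4 ÷ 4 = 381.6 g.

382 g/day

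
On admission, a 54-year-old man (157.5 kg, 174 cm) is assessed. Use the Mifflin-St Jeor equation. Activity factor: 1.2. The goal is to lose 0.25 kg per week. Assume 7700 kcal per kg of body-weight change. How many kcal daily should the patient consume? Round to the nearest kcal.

Mifflin-St Jeor (male): BMR = 10(157.5) + 6.25(174) − 5(54) + 5 = 1575 + 1087.5 − 270 + 5 = 2397.5 kcal/day.
TEE = 2397.5 × 1.2 = 2877 kcal/day.
Required daily deficit = 0.25 × 7700 ÷ 7 = 275 kcal/day.
Target intake = 2877 − 275 = 2602 kcal/day.

2602 kcal daily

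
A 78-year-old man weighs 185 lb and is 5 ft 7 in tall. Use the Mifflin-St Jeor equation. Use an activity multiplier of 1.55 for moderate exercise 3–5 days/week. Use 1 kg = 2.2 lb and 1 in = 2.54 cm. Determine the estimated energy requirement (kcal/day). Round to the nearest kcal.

Convert to metric: weight = 185 ÷ 2.2 = 84.0909 kg; height = (5×12 + 7) × 2.54 = 67 × 2.54 = 170.18 cm.
Mifflin-St Jeor (male): BMR = 10(84.0909) + 6.25(170.18) − 5(78) + 5 = 840.9091 + 1063.625 − 390 + 5 = 1519.5341 kcal/day.
TEE = BMR × activity factor = 1519.5341 × 1.55 = 2355.2778 kcal/day.

2355 kcal/day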